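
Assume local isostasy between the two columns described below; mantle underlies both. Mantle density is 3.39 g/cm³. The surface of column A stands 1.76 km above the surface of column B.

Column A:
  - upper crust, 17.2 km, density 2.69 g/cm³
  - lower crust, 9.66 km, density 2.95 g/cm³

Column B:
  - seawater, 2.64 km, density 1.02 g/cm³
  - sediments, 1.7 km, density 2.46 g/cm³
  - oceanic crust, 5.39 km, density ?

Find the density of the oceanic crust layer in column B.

2.93 g/cm³

Take the compensation level at the base of the deeper column (depth z_c below the surface of column A) and equate Σ ρ_i t_i down to z_c; mantle fills any gap and the z_c terms cancel.
Column A: 17.2×2.69 + 9.66×2.95 + (z_c − 26.86)×3.39
Column B: 1.76×0 + 2.64×1.02 + 1.7×2.46 + 5.39×ρ + (z_c − 1.76 − 9.73)×3.39
The z_c×3.39 term appears on both sides and cancels. Collect the known terms of each column as K = Σ(ρt)_known − 3.39 × (depth of known layers): K_A = 74.765 − 3.39×26.86 = −16.2904; K_B = 6.8748 − 3.39×(1.76 + 9.73) = −32.0763.
Balance: K_A = K_B + 5.39×ρ, so ρ = (K_A − K_B)/5.39 = 15.7859/5.39 = 2.93 g/cm³.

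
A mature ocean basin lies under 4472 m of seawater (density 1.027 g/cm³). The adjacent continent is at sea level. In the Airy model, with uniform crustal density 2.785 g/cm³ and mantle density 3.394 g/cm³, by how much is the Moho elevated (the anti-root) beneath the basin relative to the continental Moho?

12900 m

In Airy isostatic equilibrium: replacing crust with seawater at the top is compensated by replacing crust with mantle at the base: d (ρ_c − ρ_w) = a (ρ_m − ρ_c).
a = d (ρ_c − ρ_w)/(ρ_m − ρ_c) = 4472 m × 1.758/0.609 = 12900 m.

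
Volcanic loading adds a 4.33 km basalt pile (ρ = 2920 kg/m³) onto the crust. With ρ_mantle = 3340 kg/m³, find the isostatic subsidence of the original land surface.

3.79 km

Subaerial loading: s = t ρ_load / ρ_m.
s = 4.33 km × 2920/3340 = 3.79 km.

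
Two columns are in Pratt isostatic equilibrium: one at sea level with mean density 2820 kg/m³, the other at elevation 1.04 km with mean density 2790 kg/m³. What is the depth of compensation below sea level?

ρ_ref D = ρ (D + h) → D (ρ_ref − ρ) = ρ h.
D = ρ h/(ρ_ref − ρ) = 2790 × 1.04 km/(2820 − 2790) = 96.7 km.

96.7 km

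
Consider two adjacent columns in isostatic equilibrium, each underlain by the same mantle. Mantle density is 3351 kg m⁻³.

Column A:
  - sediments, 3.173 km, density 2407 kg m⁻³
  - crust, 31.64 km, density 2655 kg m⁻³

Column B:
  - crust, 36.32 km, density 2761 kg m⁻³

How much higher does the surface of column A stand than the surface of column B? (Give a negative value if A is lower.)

1.07 km

For any compensation level in the mantle, the mantle terms cancel and isostasy reduces to e = (Σt_A − Σt_B) − (Σ(ρt)_A − Σ(ρt)_B) / ρ_m.
Σt_A = 34.813 km; Σt_B = 36.32 km; Σ(ρt)_A = 91641.611; Σ(ρt)_B = 100279.52 (in km·kg m⁻³).
e = (34.813 − 36.32) − (91641.611 − 100279.52) / 3351 = 1.07 km.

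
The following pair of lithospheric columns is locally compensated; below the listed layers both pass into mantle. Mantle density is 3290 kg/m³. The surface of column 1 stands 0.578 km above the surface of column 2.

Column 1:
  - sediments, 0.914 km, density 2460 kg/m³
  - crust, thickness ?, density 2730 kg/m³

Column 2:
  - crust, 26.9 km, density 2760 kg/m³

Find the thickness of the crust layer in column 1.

27.5 km

Take the compensation level at the base of the deeper column (depth z_c below the surface of column 1) and equate Σ ρ_i t_i down to z_c; mantle fills any gap and the z_c terms cancel.
Column 1: 0.914×2460 + x×2730 + (z_c − 0.914 − x)×3290
Column 2: 0.578×0 + 26.9×2760 + (z_c − 0.578 − 26.9)×3290
The z_c×3290 term appears on both sides and cancels. Collect the known terms of each column as K = Σ(ρt)_known − 3290 × (depth of known layers): K_1 = 2248.44 − 3290×0.914 = −758.62; K_2 = 74244 − 3290×(0.578 + 26.9) = −16158.62.
Balance: K_1 − x×(3290 − 2730) = K_2, so x = (K_1 − K_2)/(3290 − 2730) = 15400/560 = 27.5 km.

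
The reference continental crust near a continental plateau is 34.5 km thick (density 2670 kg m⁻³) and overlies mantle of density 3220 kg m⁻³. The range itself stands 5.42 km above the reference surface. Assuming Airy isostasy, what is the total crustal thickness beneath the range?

Root depth r = h ρ_c / (ρ_m − ρ_c) = 5.42 km × 2670 / 550 = 26.31 km.
Total thickness = T + h + r = 34.5 km + 5.42 km + 26.31 km = 66.2 km.

66.2 km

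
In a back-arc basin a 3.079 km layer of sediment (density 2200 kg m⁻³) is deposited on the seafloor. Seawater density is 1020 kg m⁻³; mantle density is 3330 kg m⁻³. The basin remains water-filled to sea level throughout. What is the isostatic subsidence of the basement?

Submarine loading: the sediment displaces seawater, and the subsidence is in turn flooded, so s (ρ_m − ρ_w) = t (ρ_sed − ρ_w).
s = 3.079 km × (2200 − 1020) / (3330 − 1020) = 1.57 km.

1.57 km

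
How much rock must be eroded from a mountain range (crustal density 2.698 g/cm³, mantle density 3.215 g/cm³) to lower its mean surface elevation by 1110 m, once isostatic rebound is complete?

Net drop Δ = e − u = e − e ρ_c/ρ_m = e (ρ_m − ρ_c)/ρ_m.
e = Δ ρ_m/(ρ_m − ρ_c) = 1110 m × 3.215/0.517 = 6900 m.

6900 m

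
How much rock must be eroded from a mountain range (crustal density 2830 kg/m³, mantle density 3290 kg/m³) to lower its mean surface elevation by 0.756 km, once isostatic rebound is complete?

Net drop Δ = e − u = e − e ρ_c/ρ_m = e (ρ_m − ρ_c)/ρ_m.
e = Δ ρ_m/(ρ_m − ρ_c) = 0.756 km × 3290/460 = 5.41 km.

5.41 km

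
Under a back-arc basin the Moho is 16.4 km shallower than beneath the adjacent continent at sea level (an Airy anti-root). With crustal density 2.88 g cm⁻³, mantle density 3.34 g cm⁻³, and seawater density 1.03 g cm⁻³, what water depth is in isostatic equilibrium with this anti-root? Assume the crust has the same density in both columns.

Replacing a thickness d of crust by seawater at the top must be balanced by replacing crust with mantle at the base: d (ρ_c − ρ_w) = a (ρ_m − ρ_c).
d = a (ρ_m − ρ_c)/(ρ_c − ρ_w) = 16.4 km × 0.46/1.85 = 4.08 km.

4.08 km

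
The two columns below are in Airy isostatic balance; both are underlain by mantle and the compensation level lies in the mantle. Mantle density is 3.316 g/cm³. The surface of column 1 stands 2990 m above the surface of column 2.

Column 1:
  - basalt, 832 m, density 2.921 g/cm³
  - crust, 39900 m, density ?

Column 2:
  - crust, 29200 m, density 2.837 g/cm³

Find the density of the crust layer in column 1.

Take the compensation level at the base of the deeper column (depth z_c below the surface of column 1) and equate Σ ρ_i t_i down to z_c; mantle fills any gap and the z_c terms cancel.
Column 1: 832×2.921 + 39900×ρ + (z_c − 40732)×3.316
Column 2: 2990×0 + 29200×2.837 + (z_c − 2990 − 29200)×3.316
The z_c×3.316 term appears on both sides and cancels. Collect the known terms of each column as K = Σ(ρt)_known − 3.316 × (depth of known layers): K_1 = 2430.272 − 3.316×40732 = −132637.04; K_2 = 82840.4 − 3.316×(2990 + 29200) = −23901.64.
Balance: K_1 + 39900×ρ = K_2, so ρ = (K_2 − K_1)/39900 = 108735/39900 = 2.73 g/cm³.

2.73 g/cm³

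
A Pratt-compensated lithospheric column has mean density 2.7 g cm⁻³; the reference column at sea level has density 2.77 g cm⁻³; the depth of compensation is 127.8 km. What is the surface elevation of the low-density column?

3.31 km

ρ_ref D = ρ (D + h) → h = D (ρ_ref − ρ)/ρ.
h = 127.8 km × (2.77 − 2.7)/2.7 = 3.31 km.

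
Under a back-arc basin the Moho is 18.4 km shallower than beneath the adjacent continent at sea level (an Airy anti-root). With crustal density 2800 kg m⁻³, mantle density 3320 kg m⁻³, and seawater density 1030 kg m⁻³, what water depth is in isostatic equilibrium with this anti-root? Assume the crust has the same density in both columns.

Replacing a thickness d of crust by seawater at the top must be balanced by replacing crust with mantle at the base: d (ρ_c − ρ_w) = a (ρ_m − ρ_c).
d = a (ρ_m − ρ_c)/(ρ_c − ρ_w) = 18.4 km × 520/1770 = 5.41 km.

5.41 km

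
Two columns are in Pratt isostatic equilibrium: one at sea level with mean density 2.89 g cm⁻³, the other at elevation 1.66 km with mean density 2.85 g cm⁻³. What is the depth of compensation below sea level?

ρ_ref D = ρ (D + h) → D (ρ_ref − ρ) = ρ h.
D = ρ h/(ρ_ref − ρ) = 2.85 × 1.66 km/(2.89 − 2.85) = 118 km.

118 km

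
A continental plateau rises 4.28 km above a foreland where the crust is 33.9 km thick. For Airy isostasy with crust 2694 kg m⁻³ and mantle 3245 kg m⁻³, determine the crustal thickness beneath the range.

59.1 km

Root depth r = h ρ_c / (ρ_m − ρ_c) = 4.28 km × 2694 / 551 = 20.93 km.
Total thickness = T + h + r = 33.9 km + 4.28 km + 20.93 km = 59.1 km.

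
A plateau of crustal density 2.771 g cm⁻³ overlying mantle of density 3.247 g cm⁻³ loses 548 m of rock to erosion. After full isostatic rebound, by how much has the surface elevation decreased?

80.3 m

Rebound u = e ρ_c/ρ_m = 548 m × 2.771/3.247 = 467.7 m.
Net surface drop = e − u = 548 m − 467.7 m = e (ρ_m − ρ_c)/ρ_m = 80.3 m.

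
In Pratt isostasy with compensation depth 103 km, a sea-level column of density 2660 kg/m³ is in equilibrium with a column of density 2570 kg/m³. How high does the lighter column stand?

3.61 km

ρ_ref D = ρ (D + h) → h = D (ρ_ref − ρ)/ρ.
h = 103 km × (2660 − 2570)/2570 = 3.61 km.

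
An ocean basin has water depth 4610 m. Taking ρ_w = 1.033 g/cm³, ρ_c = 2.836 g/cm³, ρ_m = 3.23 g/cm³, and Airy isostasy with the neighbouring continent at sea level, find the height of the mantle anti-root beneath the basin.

21100 m

Balancing pressure at the compensation depth: replacing crust with seawater at the top is compensated by replacing crust with mantle at the base: d (ρ_c − ρ_w) = a (ρ_m − ρ_c).
a = d (ρ_c − ρ_w)/(ρ_m − ρ_c) = 4610 m × 1.803/0.394 = 21100 m.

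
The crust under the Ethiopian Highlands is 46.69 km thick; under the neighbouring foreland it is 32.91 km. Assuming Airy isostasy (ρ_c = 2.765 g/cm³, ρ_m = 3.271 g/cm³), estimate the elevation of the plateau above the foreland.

Excess crust Δ = 46.69 km − 32.91 km = 13.78 km, split between elevation h and root r with h + r = Δ.
Airy balance ρ_c h = (ρ_m − ρ_c) r gives r = h ρ_c/(ρ_m − ρ_c), so h (1 + ρ_c/(ρ_m − ρ_c)) = Δ, i.e. h = Δ (ρ_m − ρ_c)/ρ_m.
h = 13.78 km × 0.506/3.271 = 2.13 km.

2.13 km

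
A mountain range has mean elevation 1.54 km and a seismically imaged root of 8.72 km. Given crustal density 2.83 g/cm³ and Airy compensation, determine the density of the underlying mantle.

3.33 g/cm³

Airy balance: ρ_c h = (ρ_m − ρ_c) r → ρ_m = ρ_c (1 + h/r).
ρ_m = 2.83 × (1 + 1.54 km/8.72 km) = 3.33 g/cm³.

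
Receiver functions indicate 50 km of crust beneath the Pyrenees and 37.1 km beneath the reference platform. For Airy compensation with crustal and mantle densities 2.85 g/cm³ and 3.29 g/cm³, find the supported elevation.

1.73 km

Excess crust Δ = 50 km − 37.1 km = 12.9 km, split between elevation h and root r with h + r = Δ.
Airy balance ρ_c h = (ρ_m − ρ_c) r gives r = h ρ_c/(ρ_m − ρ_c), so h (1 + ρ_c/(ρ_m − ρ_c)) = Δ, i.e. h = Δ (ρ_m − ρ_c)/ρ_m.
h = 12.9 km × 0.44/3.29 = 1.73 km.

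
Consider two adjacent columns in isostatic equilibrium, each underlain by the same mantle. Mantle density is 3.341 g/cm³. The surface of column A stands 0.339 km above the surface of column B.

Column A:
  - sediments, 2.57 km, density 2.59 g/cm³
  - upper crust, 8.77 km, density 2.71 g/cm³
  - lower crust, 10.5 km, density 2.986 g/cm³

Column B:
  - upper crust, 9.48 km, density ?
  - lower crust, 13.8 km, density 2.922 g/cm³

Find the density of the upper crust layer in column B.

2.89 g/cm³

Take the compensation level at the base of the deeper column (depth z_c below the surface of column A) and equate Σ ρ_i t_i down to z_c; mantle fills any gap and the z_c terms cancel.
Column A: 2.57×2.59 + 8.77×2.71 + 10.5×2.986 + (z_c − 21.84)×3.341
Column B: 0.339×0 + 9.48×ρ + 13.8×2.922 + (z_c − 0.339 − 23.28)×3.341
The z_c×3.341 term appears on both sides and cancels. Collect the known terms of each column as K = Σ(ρt)_known − 3.341 × (depth of known layers): K_A = 61.776 − 3.341×21.84 = −11.19144; K_B = 40.3236 − 3.341×(0.339 + 23.28) = −38.587479.
Balance: K_A = K_B + 9.48×ρ, so ρ = (K_A − K_B)/9.48 = 27.396/9.48 = 2.89 g/cm³.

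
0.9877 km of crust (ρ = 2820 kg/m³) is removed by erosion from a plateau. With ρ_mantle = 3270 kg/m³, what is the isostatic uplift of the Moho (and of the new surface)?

Unloading: uplift u = e ρ_c/ρ_m = 0.9877 km × 2820/3270 = 0.852 km.

0.852 km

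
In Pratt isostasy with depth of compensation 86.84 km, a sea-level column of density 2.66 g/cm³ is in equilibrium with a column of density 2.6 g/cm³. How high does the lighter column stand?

2 km

ρ_ref D = ρ (D + h) → h = D (ρ_ref − ρ)/ρ.
h = 86.84 km × (2.66 − 2.6)/2.6 = 2 km.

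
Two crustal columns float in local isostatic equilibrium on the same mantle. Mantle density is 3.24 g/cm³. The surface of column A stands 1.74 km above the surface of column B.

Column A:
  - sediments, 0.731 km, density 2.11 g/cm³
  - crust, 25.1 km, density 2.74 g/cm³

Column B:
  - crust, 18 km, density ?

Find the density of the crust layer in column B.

2.81 g/cm³

Take the compensation level at the base of the deeper column (depth z_c below the surface of column A) and equate Σ ρ_i t_i down to z_c; mantle fills any gap and the z_c terms cancel.
Column A: 0.731×2.11 + 25.1×2.74 + (z_c − 25.831)×3.24
Column B: 1.74×0 + 18×ρ + (z_c − 1.74 − 18)×3.24
The z_c×3.24 term appears on both sides and cancels. Collect the known terms of each column as K = Σ(ρt)_known − 3.24 × (depth of known layers): K_A = 70.31641 − 3.24×25.831 = −13.37603; K_B = 0 − 3.24×(1.74 + 18) = −63.9576.
Balance: K_A = K_B + 18×ρ, so ρ = (K_A − K_B)/18 = 50.5816/18 = 2.81 g/cm³.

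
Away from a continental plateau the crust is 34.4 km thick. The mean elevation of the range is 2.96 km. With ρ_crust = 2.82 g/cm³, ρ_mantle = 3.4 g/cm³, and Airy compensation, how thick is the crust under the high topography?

Root depth r = h ρ_c / (ρ_m − ρ_c) = 2.96 km × 2.82 / 0.58 = 14.39 km.
Total thickness = T + h + r = 34.4 km + 2.96 km + 14.39 km = 51.8 km.

51.8 km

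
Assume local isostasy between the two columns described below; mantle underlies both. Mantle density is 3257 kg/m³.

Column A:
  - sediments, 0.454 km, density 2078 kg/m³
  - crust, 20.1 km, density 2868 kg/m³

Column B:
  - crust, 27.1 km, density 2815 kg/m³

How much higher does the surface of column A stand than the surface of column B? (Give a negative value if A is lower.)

−1.11 km

For any compensation level in the mantle, the mantle terms cancel and isostasy reduces to e = (Σt_A − Σt_B) − (Σ(ρt)_A − Σ(ρt)_B) / ρ_m.
Σt_A = 20.554 km; Σt_B = 27.1 km; Σ(ρt)_A = 58590.212; Σ(ρt)_B = 76286.5 (in km·kg/m³).
e = (20.554 − 27.1) − (58590.212 − 76286.5) / 3257 = −1.11 km.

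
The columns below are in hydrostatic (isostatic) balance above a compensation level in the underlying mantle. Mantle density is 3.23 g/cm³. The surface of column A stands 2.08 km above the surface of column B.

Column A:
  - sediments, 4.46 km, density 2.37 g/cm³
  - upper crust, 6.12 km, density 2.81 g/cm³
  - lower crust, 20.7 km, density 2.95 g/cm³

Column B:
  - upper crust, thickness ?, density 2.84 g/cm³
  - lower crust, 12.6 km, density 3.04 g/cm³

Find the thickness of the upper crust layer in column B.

7.92 km

Take the compensation level at the base of the deeper column (depth z_c below the surface of column A) and equate Σ ρ_i t_i down to z_c; mantle fills any gap and the z_c terms cancel.
Column A: 4.46×2.37 + 6.12×2.81 + 20.7×2.95 + (z_c − 31.28)×3.23
Column B: 2.08×0 + x×2.84 + 12.6×3.04 + (z_c − 2.08 − 12.6 − x)×3.23
The z_c×3.23 term appears on both sides and cancels. Collect the known terms of each column as K = Σ(ρt)_known − 3.23 × (depth of known layers): K_A = 88.8324 − 3.23×31.28 = −12.202; K_B = 38.304 − 3.23×(2.08 + 12.6) = −9.1124.
Balance: K_A = K_B − x×(3.23 − 2.84), so x = (K_B − K_A)/(3.23 − 2.84) = 3.0896/0.39 = 7.92 km.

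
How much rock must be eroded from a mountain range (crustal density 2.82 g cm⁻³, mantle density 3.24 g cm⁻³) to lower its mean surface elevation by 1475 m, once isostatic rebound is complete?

11400 m

Net drop Δ = e − u = e − e ρ_c/ρ_m = e (ρ_m − ρ_c)/ρ_m.
e = Δ ρ_m/(ρ_m − ρ_c) = 1475 m × 3.24/0.42 = 11400 m.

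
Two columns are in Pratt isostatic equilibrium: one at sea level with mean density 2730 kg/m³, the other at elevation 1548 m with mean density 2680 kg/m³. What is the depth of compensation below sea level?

ρ_ref D = ρ (D + h) → D (ρ_ref − ρ) = ρ h.
D = ρ h/(ρ_ref − ρ) = 2680 × 1548 m/(2730 − 2680) = 83000 m.

83000 m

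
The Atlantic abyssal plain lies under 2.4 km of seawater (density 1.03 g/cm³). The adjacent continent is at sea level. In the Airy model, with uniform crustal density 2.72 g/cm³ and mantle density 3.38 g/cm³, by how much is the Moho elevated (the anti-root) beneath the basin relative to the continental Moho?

Balancing pressure at the compensation depth: replacing crust with seawater at the top is compensated by replacing crust with mantle at the base: d (ρ_c − ρ_w) = a (ρ_m − ρ_c).
a = d (ρ_c − ρ_w)/(ρ_m − ρ_c) = 2.4 km × 1.69/0.66 = 6.15 km.

6.15 km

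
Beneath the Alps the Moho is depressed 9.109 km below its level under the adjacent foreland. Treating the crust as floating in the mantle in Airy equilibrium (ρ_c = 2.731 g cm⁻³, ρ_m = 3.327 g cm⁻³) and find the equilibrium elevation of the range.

By Archimedes' principle applied to the lithosphere: ρ_c h = (ρ_m − ρ_c) r.
h = r (ρ_m − ρ_c) / ρ_c = 9.109 km × (3.327 − 2.731) / 2.731 = 1.99 km.

1.99 km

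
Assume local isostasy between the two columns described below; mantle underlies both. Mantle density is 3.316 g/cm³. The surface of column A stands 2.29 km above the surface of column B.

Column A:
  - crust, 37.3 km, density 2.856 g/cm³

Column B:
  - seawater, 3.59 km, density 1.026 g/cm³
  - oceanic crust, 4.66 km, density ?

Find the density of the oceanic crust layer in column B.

Take the compensation level at the base of the deeper column (depth z_c below the surface of column A) and equate Σ ρ_i t_i down to z_c; mantle fills any gap and the z_c terms cancel.
Column A: 37.3×2.856 + (z_c − 37.3)×3.316
Column B: 2.29×0 + 3.59×1.026 + 4.66×ρ + (z_c − 2.29 − 8.25)×3.316
The z_c×3.316 term appears on both sides and cancels. Collect the known terms of each column as K = Σ(ρt)_known − 3.316 × (depth of known layers): K_A = 106.5288 − 3.316×37.3 = −17.158; K_B = 3.68334 − 3.316×(2.29 + 8.25) = −31.2673.
Balance: K_A = K_B + 4.66×ρ, so ρ = (K_A − K_B)/4.66 = 14.1093/4.66 = 3.03 g/cm³.

3.03 g/cm³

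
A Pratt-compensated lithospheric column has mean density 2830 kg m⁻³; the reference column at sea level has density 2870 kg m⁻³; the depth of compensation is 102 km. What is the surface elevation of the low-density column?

ρ_ref D = ρ (D + h) → h = D (ρ_ref − ρ)/ρ.
h = 102 km × (2870 − 2830)/2830 = 1.44 km.

1.44 km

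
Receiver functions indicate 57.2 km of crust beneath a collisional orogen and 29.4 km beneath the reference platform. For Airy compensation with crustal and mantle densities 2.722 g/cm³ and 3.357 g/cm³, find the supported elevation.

Excess crust Δ = 57.2 km − 29.4 km = 27.8 km, split between elevation h and root r with h + r = Δ.
Airy balance ρ_c h = (ρ_m − ρ_c) r gives r = h ρ_c/(ρ_m − ρ_c), so h (1 + ρ_c/(ρ_m − ρ_c)) = Δ, i.e. h = Δ (ρ_m − ρ_c)/ρ_m.
h = 27.8 km × 0.635/3.357 = 5.26 km.

5.26 km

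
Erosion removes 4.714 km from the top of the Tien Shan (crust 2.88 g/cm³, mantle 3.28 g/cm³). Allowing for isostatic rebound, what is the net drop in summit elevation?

Rebound u = e ρ_c/ρ_m = 4.714 km × 2.88/3.28 = 4.139 km.
Net surface drop = e − u = 4.714 km − 4.139 km = e (ρ_m − ρ_c)/ρ_m = 0.575 km.

0.575 km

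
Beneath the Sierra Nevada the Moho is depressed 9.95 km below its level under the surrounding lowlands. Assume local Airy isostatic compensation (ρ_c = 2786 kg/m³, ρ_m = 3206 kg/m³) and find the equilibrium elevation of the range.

1.5 km

Isostatic balance requires: ρ_c h = (ρ_m − ρ_c) r.
h = r (ρ_m − ρ_c) / ρ_c = 9.95 km × (3206 − 2786) / 2786 = 1.5 km.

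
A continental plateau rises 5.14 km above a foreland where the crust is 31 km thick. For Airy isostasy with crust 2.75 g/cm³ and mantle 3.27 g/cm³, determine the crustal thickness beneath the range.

63.3 km

Root depth r = h ρ_c / (ρ_m − ρ_c) = 5.14 km × 2.75 / 0.52 = 27.18 km.
Total thickness = T + h + r = 31 km + 5.14 km + 27.18 km = 63.3 km.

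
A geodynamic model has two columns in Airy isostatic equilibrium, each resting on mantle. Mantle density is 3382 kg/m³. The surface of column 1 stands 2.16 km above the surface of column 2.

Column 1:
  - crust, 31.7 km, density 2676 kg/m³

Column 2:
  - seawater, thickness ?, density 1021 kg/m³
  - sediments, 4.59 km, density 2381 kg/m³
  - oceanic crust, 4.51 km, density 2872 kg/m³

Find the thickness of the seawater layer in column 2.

Take the compensation level at the base of the deeper column (depth z_c below the surface of column 1) and equate Σ ρ_i t_i down to z_c; mantle fills any gap and the z_c terms cancel.
Column 1: 31.7×2676 + (z_c − 31.7)×3382
Column 2: 2.16×0 + x×1021 + 4.59×2381 + 4.51×2872 + (z_c − 2.16 − 9.1 − x)×3382
The z_c×3382 term appears on both sides and cancels. Collect the known terms of each column as K = Σ(ρt)_known − 3382 × (depth of known layers): K_1 = 84829.2 − 3382×31.7 = −22380.2; K_2 = 23881.51 − 3382×(2.16 + 9.1) = −14199.81.
Balance: K_1 = K_2 − x×(3382 − 1021), so x = (K_2 − K_1)/(3382 − 1021) = 8180.39/2361 = 3.46 km.

3.46 km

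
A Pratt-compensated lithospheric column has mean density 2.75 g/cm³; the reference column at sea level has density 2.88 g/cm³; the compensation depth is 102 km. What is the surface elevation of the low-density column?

ρ_ref D = ρ (D + h) → h = D (ρ_ref − ρ)/ρ.
h = 102 km × (2.88 − 2.75)/2.75 = 4.82 km.

4.82 km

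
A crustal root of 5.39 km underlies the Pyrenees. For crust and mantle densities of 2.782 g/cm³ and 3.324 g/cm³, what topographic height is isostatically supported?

1.05 km

For local isostatic compensation: ρ_c h = (ρ_m − ρ_c) r.
h = r (ρ_m − ρ_c) / ρ_c = 5.39 km × (3.324 − 2.782) / 2.782 = 1.05 km.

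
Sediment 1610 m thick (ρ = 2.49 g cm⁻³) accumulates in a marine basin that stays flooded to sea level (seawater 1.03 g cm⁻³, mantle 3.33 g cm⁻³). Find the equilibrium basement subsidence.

1020 m

Submarine loading: the sediment displaces seawater, and the subsidence is in turn flooded, so s (ρ_m − ρ_w) = t (ρ_sed − ρ_w).
s = 1610 m × (2.49 − 1.03) / (3.33 − 1.03) = 1020 m.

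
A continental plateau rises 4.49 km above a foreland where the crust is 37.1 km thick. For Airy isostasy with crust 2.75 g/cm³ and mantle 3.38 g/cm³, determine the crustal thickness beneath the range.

61.2 km

Root depth r = h ρ_c / (ρ_m − ρ_c) = 4.49 km × 2.75 / 0.63 = 19.6 km.
Total thickness = T + h + r = 37.1 km + 4.49 km + 19.6 km = 61.2 km.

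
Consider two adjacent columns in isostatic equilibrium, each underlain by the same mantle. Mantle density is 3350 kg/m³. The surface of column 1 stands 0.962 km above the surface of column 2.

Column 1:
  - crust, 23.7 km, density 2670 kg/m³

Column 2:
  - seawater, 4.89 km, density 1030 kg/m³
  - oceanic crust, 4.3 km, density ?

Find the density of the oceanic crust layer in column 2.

2990 kg/m³

Take the compensation level at the base of the deeper column (depth z_c below the surface of column 1) and equate Σ ρ_i t_i down to z_c; mantle fills any gap and the z_c terms cancel.
Column 1: 23.7×2670 + (z_c − 23.7)×3350
Column 2: 0.962×0 + 4.89×1030 + 4.3×ρ + (z_c − 0.962 − 9.19)×3350
The z_c×3350 term appears on both sides and cancels. Collect the known terms of each column as K = Σ(ρt)_known − 3350 × (depth of known layers): K_1 = 63279 − 3350×23.7 = −16116; K_2 = 5036.7 − 3350×(0.962 + 9.19) = −28972.5.
Balance: K_1 = K_2 + 4.3×ρ, so ρ = (K_1 − K_2)/4.3 = 12856.5/4.3 = 2990 kg/m³.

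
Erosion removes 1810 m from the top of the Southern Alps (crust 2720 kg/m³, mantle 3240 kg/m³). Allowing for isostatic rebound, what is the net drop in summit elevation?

Rebound u = e ρ_c/ρ_m = 1810 m × 2720/3240 = 1520 m.
Net surface drop = e − u = 1810 m − 1520 m = e (ρ_m − ρ_c)/ρ_m = 290 m.

290 m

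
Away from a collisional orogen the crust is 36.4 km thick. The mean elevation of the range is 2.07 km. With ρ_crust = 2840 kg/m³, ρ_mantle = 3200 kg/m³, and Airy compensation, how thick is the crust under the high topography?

Root depth r = h ρ_c / (ρ_m − ρ_c) = 2.07 km × 2840 / 360 = 16.33 km.
Total thickness = T + h + r = 36.4 km + 2.07 km + 16.33 km = 54.8 km.

54.8 km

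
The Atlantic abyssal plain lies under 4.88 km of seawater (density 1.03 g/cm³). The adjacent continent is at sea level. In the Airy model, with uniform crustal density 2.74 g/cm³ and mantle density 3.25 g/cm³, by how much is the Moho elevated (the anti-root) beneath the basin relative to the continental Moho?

Isostatic balance requires: replacing crust with seawater at the top is compensated by replacing crust with mantle at the base: d (ρ_c − ρ_w) = a (ρ_m − ρ_c).
a = d (ρ_c − ρ_w)/(ρ_m − ρ_c) = 4.88 km × 1.71/0.51 = 16.4 km.

16.4 km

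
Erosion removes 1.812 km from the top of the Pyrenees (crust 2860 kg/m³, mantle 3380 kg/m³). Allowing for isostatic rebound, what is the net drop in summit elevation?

Rebound u = e ρ_c/ρ_m = 1.812 km × 2860/3380 = 1.533 km.
Net surface drop = e − u = 1.812 km − 1.533 km = e (ρ_m − ρ_c)/ρ_m = 0.279 km.

0.279 km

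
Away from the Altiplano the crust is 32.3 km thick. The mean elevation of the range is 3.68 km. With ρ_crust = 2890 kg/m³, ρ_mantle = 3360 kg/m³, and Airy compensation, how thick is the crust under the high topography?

Root depth r = h ρ_c / (ρ_m − ρ_c) = 3.68 km × 2890 / 470 = 22.63 km.
Total thickness = T + h + r = 32.3 km + 3.68 km + 22.63 km = 58.6 km.

58.6 km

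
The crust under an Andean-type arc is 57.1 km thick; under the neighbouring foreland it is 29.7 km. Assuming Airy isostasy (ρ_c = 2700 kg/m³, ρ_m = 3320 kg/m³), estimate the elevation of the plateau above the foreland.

Excess crust Δ = 57.1 km − 29.7 km = 27.4 km, split between elevation h and root r with h + r = Δ.
Airy balance ρ_c h = (ρ_m − ρ_c) r gives r = h ρ_c/(ρ_m − ρ_c), so h (1 + ρ_c/(ρ_m − ρ_c)) = Δ, i.e. h = Δ (ρ_m − ρ_c)/ρ_m.
h = 27.4 km × 620/3320 = 5.12 km.

5.12 km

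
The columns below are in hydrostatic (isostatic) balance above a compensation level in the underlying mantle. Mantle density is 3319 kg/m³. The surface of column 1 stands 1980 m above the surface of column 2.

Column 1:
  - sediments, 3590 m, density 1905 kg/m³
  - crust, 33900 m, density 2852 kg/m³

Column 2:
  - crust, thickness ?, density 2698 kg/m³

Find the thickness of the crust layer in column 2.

23100 m

Take the compensation level at the base of the deeper column (depth z_c below the surface of column 1) and equate Σ ρ_i t_i down to z_c; mantle fills any gap and the z_c terms cancel.
Column 1: 3590×1905 + 33900×2852 + (z_c − 37490)×3319
Column 2: 1980×0 + x×2698 + (z_c − 1980 − 0 − x)×3319
The z_c×3319 term appears on both sides and cancels. Collect the known terms of each column as K = Σ(ρt)_known − 3319 × (depth of known layers): K_1 = 103521750 − 3319×37490 = −20907560; K_2 = 0 − 3319×(1980 + 0) = −6571620.
Balance: K_1 = K_2 − x×(3319 − 2698), so x = (K_2 − K_1)/(3319 − 2698) = 14335900/621 = 23100 m.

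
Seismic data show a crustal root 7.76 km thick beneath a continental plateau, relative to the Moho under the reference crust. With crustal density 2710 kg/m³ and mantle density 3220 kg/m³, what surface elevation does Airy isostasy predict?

Equating mass per unit area of the two columns: ρ_c h = (ρ_m − ρ_c) r.
h = r (ρ_m − ρ_c) / ρ_c = 7.76 km × (3220 − 2710) / 2710 = 1.46 km.

1.46 km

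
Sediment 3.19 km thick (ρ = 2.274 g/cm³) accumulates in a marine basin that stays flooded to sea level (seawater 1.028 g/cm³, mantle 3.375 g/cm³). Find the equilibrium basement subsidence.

1.69 km

Submarine loading: the sediment displaces seawater, and the subsidence is in turn flooded, so s (ρ_m − ρ_w) = t (ρ_sed − ρ_w).
s = 3.19 km × (2.274 − 1.028) / (3.375 − 1.028) = 1.69 km.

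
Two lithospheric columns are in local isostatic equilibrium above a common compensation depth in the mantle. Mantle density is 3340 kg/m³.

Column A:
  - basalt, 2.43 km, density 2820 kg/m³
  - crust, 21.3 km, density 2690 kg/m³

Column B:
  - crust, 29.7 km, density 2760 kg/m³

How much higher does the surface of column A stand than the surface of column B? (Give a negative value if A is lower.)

−0.634 km

For any compensation level in the mantle, the mantle terms cancel and isostasy reduces to e = (Σt_A − Σt_B) − (Σ(ρt)_A − Σ(ρt)_B) / ρ_m.
Σt_A = 23.73 km; Σt_B = 29.7 km; Σ(ρt)_A = 64149.6; Σ(ρt)_B = 81972 (in km·kg/m³).
e = (23.73 − 29.7) − (64149.6 − 81972) / 3340 = −0.634 km.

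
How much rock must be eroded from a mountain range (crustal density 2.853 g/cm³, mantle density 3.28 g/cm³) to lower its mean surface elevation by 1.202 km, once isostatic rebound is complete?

9.23 km

Net drop Δ = e − u = e − e ρ_c/ρ_m = e (ρ_m − ρ_c)/ρ_m.
e = Δ ρ_m/(ρ_m − ρ_c) = 1.202 km × 3.28/0.427 = 9.23 km.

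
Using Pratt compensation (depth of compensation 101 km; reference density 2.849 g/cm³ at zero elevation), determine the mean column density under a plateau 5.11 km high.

2.71 g/cm³

Pratt balance: ρ_ref D = ρ (D + h).
ρ = ρ_ref D/(D + h) = 2.849 × 101 km/(101 km + 5.11 km) = 2.71 g/cm³.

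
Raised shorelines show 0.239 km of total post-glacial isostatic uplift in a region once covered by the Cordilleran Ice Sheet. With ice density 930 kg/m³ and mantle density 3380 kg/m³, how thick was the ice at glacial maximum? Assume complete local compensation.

u = t ρ_ice/ρ_m → t = u ρ_m/ρ_ice = 0.239 km × 3380/930 = 0.869 km.

0.869 km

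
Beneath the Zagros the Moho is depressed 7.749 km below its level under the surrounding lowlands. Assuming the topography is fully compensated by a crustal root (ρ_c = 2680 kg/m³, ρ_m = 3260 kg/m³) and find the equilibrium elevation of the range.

1.68 km

In Airy isostatic equilibrium: ρ_c h = (ρ_m − ρ_c) r.
h = r (ρ_m − ρ_c) / ρ_c = 7.749 km × (3260 − 2680) / 2680 = 1.68 km.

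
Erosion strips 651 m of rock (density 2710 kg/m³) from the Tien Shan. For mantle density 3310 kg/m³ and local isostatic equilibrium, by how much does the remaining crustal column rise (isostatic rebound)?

Unloading: uplift u = e ρ_c/ρ_m = 651 m × 2710/3310 = 533 m.

533 m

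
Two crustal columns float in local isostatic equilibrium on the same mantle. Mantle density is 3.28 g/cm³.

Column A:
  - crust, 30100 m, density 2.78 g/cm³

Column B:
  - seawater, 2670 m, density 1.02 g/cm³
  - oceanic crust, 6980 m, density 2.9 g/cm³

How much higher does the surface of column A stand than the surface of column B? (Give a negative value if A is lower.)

1940 m

For any compensation level in the mantle, the mantle terms cancel and isostasy reduces to e = (Σt_A − Σt_B) − (Σ(ρt)_A − Σ(ρt)_B) / ρ_m.
Σt_A = 30100 m; Σt_B = 9650 m; Σ(ρt)_A = 83678; Σ(ρt)_B = 22965.4 (in m·g/cm³).
e = (30100 − 9650) − (83678 − 22965.4) / 3.28 = 1940 m.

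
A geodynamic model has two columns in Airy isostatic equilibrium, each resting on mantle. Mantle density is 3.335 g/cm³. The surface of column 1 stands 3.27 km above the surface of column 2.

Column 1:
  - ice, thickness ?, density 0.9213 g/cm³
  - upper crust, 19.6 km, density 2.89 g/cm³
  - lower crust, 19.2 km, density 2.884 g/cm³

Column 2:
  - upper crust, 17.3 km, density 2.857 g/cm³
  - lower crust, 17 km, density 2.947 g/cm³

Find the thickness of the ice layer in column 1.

Take the compensation level at the base of the deeper column (depth z_c below the surface of column 1) and equate Σ ρ_i t_i down to z_c; mantle fills any gap and the z_c terms cancel.
Column 1: x×0.9213 + 19.6×2.89 + 19.2×2.884 + (z_c − 38.8 − x)×3.335
Column 2: 3.27×0 + 17.3×2.857 + 17×2.947 + (z_c − 3.27 − 34.3)×3.335
The z_c×3.335 term appears on both sides and cancels. Collect the known terms of each column as K = Σ(ρt)_known − 3.335 × (depth of known layers): K_1 = 112.0168 − 3.335×38.8 = −17.3812; K_2 = 99.5251 − 3.335×(3.27 + 34.3) = −25.77085.
Balance: K_1 − x×(3.335 − 0.9213) = K_2, so x = (K_1 − K_2)/(3.335 − 0.9213) = 8.38965/2.4137 = 3.48 km.

3.48 km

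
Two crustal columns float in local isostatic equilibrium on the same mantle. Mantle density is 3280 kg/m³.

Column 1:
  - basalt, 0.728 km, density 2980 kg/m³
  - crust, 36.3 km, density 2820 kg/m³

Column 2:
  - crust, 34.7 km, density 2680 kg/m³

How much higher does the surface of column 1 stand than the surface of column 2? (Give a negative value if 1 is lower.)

−1.19 km

For any compensation level in the mantle, the mantle terms cancel and isostasy reduces to e = (Σt_1 − Σt_2) − (Σ(ρt)_1 − Σ(ρt)_2) / ρ_m.
Σt_1 = 37.028 km; Σt_2 = 34.7 km; Σ(ρt)_1 = 104535.44; Σ(ρt)_2 = 92996 (in km·kg/m³).
e = (37.028 − 34.7) − (104535.44 − 92996) / 3280 = −1.19 km.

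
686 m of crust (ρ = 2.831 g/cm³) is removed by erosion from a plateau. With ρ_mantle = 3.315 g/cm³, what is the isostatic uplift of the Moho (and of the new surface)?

Unloading: uplift u = e ρ_c/ρ_m = 686 m × 2.831/3.315 = 586 m.

586 m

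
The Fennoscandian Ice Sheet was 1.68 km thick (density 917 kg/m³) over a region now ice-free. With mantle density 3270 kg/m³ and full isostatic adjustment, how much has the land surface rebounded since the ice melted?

Removing the load lets mantle flow back in; uplift u satisfies ρ_ice t = ρ_m u.
u = t ρ_ice/ρ_m = 1.68 km × 917/3270 = 0.471 km.

0.471 km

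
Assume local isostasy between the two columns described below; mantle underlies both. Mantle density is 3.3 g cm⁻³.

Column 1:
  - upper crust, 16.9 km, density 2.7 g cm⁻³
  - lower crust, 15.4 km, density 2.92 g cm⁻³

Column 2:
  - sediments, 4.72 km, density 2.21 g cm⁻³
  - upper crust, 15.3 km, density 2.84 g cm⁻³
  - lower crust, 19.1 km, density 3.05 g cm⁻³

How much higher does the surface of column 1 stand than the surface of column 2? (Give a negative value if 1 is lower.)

−0.293 km

For any compensation level in the mantle, the mantle terms cancel and isostasy reduces to e = (Σt_1 − Σt_2) − (Σ(ρt)_1 − Σ(ρt)_2) / ρ_m.
Σt_1 = 32.3 km; Σt_2 = 39.12 km; Σ(ρt)_1 = 90.598; Σ(ρt)_2 = 112.1382 (in km·g cm⁻³).
e = (32.3 − 39.12) − (90.598 − 112.1382) / 3.3 = −0.293 km.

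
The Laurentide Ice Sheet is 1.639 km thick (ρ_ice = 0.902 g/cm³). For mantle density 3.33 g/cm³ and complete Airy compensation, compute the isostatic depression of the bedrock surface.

0.444 km

By Archimedes' principle applied to the lithosphere: the ice load ρ_ice t is balanced by mantle displaced below, ρ_m s.
s = t ρ_ice / ρ_m = 1.639 km × 0.902/3.33 = 0.444 km.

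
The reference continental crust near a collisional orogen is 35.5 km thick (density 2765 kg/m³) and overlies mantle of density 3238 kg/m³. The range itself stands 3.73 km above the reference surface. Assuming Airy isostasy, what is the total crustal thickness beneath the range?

Root depth r = h ρ_c / (ρ_m − ρ_c) = 3.73 km × 2765 / 473 = 21.8 km.
Total thickness = T + h + r = 35.5 km + 3.73 km + 21.8 km = 61 km.

61 km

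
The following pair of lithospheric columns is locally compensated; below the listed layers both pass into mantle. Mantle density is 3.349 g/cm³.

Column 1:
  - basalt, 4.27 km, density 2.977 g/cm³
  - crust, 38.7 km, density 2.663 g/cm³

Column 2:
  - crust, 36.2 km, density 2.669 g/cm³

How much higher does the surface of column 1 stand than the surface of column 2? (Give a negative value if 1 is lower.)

1.05 km

For any compensation level in the mantle, the mantle terms cancel and isostasy reduces to e = (Σt_1 − Σt_2) − (Σ(ρt)_1 − Σ(ρt)_2) / ρ_m.
Σt_1 = 42.97 km; Σt_2 = 36.2 km; Σ(ρt)_1 = 115.76989; Σ(ρt)_2 = 96.6178 (in km·g/cm³).
e = (42.97 − 36.2) − (115.76989 − 96.6178) / 3.349 = 1.05 km.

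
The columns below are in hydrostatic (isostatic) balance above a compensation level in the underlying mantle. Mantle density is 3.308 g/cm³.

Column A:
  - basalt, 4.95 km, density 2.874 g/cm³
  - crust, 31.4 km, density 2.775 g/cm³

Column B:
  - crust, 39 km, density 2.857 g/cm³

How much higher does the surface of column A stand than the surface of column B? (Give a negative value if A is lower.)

0.392 km

For any compensation level in the mantle, the mantle terms cancel and isostasy reduces to e = (Σt_A − Σt_B) − (Σ(ρt)_A − Σ(ρt)_B) / ρ_m.
Σt_A = 36.35 km; Σt_B = 39 km; Σ(ρt)_A = 101.3613; Σ(ρt)_B = 111.423 (in km·g/cm³).
e = (36.35 − 39) − (101.3613 − 111.423) / 3.308 = 0.392 km.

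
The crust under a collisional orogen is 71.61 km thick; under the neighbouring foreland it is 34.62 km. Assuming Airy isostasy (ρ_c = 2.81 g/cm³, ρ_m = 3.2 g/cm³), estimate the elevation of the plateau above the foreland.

4.51 km

Excess crust Δ = 71.61 km − 34.62 km = 36.99 km, split between elevation h and root r with h + r = Δ.
Airy balance ρ_c h = (ρ_m − ρ_c) r gives r = h ρ_c/(ρ_m − ρ_c), so h (1 + ρ_c/(ρ_m − ρ_c)) = Δ, i.e. h = Δ (ρ_m − ρ_c)/ρ_m.
h = 36.99 km × 0.39/3.2 = 4.51 km.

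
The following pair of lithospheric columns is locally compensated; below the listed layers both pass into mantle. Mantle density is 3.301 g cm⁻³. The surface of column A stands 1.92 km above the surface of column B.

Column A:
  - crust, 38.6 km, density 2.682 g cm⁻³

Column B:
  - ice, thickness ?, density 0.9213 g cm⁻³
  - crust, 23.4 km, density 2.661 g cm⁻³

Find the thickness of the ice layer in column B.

1.08 km

Take the compensation level at the base of the deeper column (depth z_c below the surface of column A) and equate Σ ρ_i t_i down to z_c; mantle fills any gap and the z_c terms cancel.
Column A: 38.6×2.682 + (z_c − 38.6)×3.301
Column B: 1.92×0 + x×0.9213 + 23.4×2.661 + (z_c − 1.92 − 23.4 − x)×3.301
The z_c×3.301 term appears on both sides and cancels. Collect the known terms of each column as K = Σ(ρt)_known − 3.301 × (depth of known layers): K_A = 103.5252 − 3.301×38.6 = −23.8934; K_B = 62.2674 − 3.301×(1.92 + 23.4) = −21.31392.
Balance: K_A = K_B − x×(3.301 − 0.9213), so x = (K_B − K_A)/(3.301 − 0.9213) = 2.57948/2.3797 = 1.08 km.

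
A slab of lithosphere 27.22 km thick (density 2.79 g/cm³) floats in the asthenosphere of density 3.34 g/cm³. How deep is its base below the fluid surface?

Draft d = t ρ_obj/ρ_fluid = 27.22 km × 2.79/3.34 = 22.7 km.

22.7 km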